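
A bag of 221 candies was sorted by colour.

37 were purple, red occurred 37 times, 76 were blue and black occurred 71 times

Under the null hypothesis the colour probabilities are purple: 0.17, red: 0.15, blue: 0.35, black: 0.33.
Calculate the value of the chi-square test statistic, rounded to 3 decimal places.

0.530

Expected counts E_i = n·p_i: 221×0.17 = 37.57, 221×0.15 = 33.15, 221×0.35 = 77.35, 221×0.33 = 72.93.
purple: (37 − 37.57)²/37.57 = 0.3249/37.57 = 0.0086
red: (37 − 33.15)²/33.15 = 14.8225/33.15 = 0.4471
blue: (76 − 77.35)²/77.35 = 1.8225/77.35 = 0.0236
black: (71 − 72.93)²/72.93 = 3.7249/72.93 = 0.0511
Sum = 0.530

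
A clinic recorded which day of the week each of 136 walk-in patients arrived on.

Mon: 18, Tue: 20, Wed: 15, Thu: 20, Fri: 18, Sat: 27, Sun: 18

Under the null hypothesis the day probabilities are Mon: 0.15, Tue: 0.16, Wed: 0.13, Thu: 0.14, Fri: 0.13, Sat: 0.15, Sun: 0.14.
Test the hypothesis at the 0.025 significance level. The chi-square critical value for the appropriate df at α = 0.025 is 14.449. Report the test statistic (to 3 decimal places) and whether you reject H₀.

Expected counts E_i = n·p_i: 136×0.15 = 20.4, 136×0.16 = 21.76, 136×0.13 = 17.68, 136×0.14 = 19.04, 136×0.13 = 17.68, 136×0.15 = 20.4, 136×0.14 = 19.04.
Mon: (18 − 20.4)²/20.4 = 5.76/20.4 = 0.2824
Tue: (20 − 21.76)²/21.76 = 3.0976/21.76 = 0.1424
Wed: (15 − 17.68)²/17.68 = 7.1824/17.68 = 0.4062
Thu: (20 − 19.04)²/19.04 = 0.9216/19.04 = 0.0484
Fri: (18 − 17.68)²/17.68 = 0.1024/17.68 = 0.0058
Sat: (27 − 20.4)²/20.4 = 43.56/20.4 = 2.1353
Sun: (18 − 19.04)²/19.04 = 1.0816/19.04 = 0.0568
Sum = 3.077
df = 6. Since 3.077 < 14.449, we do not reject H₀.

3.077; do not reject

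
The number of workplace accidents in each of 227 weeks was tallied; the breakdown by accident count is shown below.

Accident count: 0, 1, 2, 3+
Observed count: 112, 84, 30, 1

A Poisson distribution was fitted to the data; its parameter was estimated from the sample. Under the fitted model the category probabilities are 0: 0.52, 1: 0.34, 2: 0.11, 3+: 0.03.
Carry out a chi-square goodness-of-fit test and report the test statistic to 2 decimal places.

Expected counts E_i = n·p_i: 227×0.52 = 118.04, 227×0.34 = 77.18, 227×0.11 = 24.97, 227×0.03 = 6.81.
0: (112 − 118.04)²/118.04 = 36.4816/118.04 = 0.309
1: (84 − 77.18)²/77.18 = 46.5124/77.18 = 0.603
2: (30 − 24.97)²/24.97 = 25.3009/24.97 = 1.013
3+: (1 − 6.81)²/6.81 = 33.7561/6.81 = 4.957
Sum = 6.88

6.88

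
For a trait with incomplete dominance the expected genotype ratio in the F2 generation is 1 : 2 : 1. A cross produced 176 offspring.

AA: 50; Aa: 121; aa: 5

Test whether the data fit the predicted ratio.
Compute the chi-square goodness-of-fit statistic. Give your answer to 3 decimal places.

47.761

Ratio total = 4. Expected counts: 176×1/4 = 44, 176×2/4 = 88, 176×1/4 = 44.
χ² = (50−44)²/44 + (121−88)²/88 + (5−44)²/44
   = 0.8182 + 12.3750 + 34.5682
Sum = 47.761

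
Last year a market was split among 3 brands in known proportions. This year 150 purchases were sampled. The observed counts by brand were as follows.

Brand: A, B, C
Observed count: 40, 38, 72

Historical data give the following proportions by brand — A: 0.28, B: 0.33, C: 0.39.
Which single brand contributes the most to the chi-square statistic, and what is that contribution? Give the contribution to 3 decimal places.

C, 3.115

Expected counts E_i = n·p_i: 150×0.28 = 42, 150×0.33 = 49.5, 150×0.39 = 58.5.
A: (40 − 42)²/42 = 4/42 = 0.0952
B: (38 − 49.5)²/49.5 = 132.25/49.5 = 2.6717
C: (72 − 58.5)²/58.5 = 182.25/58.5 = 3.1154
The largest term is for C: 3.115.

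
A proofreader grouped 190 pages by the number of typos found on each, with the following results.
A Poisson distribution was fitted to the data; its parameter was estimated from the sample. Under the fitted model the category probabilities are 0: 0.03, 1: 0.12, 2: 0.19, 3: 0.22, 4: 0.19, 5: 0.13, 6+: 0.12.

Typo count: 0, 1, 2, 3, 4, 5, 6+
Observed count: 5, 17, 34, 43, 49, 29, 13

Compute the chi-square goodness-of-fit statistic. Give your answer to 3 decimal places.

Expected counts E_i = n·p_i: 190×0.03 = 5.7, 190×0.12 = 22.8, 190×0.19 = 36.1, 190×0.22 = 41.8, 190×0.19 = 36.1, 190×0.13 = 24.7, 190×0.12 = 22.8.
χ² = (5−5.7)²/5.7 + (17−22.8)²/22.8 + (34−36.1)²/36.1 + (43−41.8)²/41.8 + (49−36.1)²/36.1 + (29−24.7)²/24.7 + (13−22.8)²/22.8
   = 0.0860 + 1.4754 + 0.1222 + 0.0344 + 4.6097 + 0.7486 + 4.2123
Sum = 11.289

11.289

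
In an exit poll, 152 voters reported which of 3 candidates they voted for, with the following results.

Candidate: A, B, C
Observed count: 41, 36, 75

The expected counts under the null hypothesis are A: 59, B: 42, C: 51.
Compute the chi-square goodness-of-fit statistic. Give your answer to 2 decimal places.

χ² = (41−59)²/59 + (36−42)²/42 + (75−51)²/51
   = 5.492 + 0.857 + 11.294
Sum = 17.64

17.64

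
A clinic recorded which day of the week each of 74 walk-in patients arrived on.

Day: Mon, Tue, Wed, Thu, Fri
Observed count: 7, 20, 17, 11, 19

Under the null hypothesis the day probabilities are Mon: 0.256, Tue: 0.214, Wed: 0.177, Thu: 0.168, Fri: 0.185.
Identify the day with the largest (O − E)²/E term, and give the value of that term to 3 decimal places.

Expected counts E_i = n·p_i: 74×0.256 = 18.944, 74×0.214 = 15.836, 74×0.177 = 13.098, 74×0.168 = 12.432, 74×0.185 = 13.69.
cat         O        E   (O−E)²/E
Mon         7   18.944     7.5306
Tue        20   15.836     1.0949
Wed        17   13.098     1.1624
Thu        11   12.432     0.1649
Fri        19    13.69     2.0596
The largest term is for Mon: 7.531.

Mon, 7.531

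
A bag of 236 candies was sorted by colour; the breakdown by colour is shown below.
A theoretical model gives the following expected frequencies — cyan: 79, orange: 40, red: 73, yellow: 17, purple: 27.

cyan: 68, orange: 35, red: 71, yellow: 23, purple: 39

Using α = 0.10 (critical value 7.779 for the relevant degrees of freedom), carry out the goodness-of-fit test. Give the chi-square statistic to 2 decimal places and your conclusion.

cyan: (68 − 79)²/79 = 121/79 = 1.532
orange: (35 − 40)²/40 = 25/40 = 0.625
red: (71 − 73)²/73 = 4/73 = 0.055
yellow: (23 − 17)²/17 = 36/17 = 2.118
purple: (39 − 27)²/27 = 144/27 = 5.333
Sum = 9.66
df = 4. Since 9.66 > 7.779, we reject H₀.

9.66; reject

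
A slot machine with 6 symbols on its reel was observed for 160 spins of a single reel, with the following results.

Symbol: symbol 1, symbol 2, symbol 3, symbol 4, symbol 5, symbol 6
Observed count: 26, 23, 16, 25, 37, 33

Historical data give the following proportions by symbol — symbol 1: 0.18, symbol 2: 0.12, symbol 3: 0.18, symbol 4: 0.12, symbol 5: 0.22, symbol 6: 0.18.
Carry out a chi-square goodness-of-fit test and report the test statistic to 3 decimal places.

9.170

Expected counts E_i = n·p_i: 160×0.18 = 28.8, 160×0.12 = 19.2, 160×0.18 = 28.8, 160×0.12 = 19.2, 160×0.22 = 35.2, 160×0.18 = 28.8.
symbol 1: (26 − 28.8)²/28.8 = 7.84/28.8 = 0.2722
symbol 2: (23 − 19.2)²/19.2 = 14.44/19.2 = 0.7521
symbol 3: (16 − 28.8)²/28.8 = 163.84/28.8 = 5.6889
symbol 4: (25 − 19.2)²/19.2 = 33.64/19.2 = 1.7521
symbol 5: (37 − 35.2)²/35.2 = 3.24/35.2 = 0.0920
symbol 6: (33 − 28.8)²/28.8 = 17.64/28.8 = 0.6125
Sum = 9.170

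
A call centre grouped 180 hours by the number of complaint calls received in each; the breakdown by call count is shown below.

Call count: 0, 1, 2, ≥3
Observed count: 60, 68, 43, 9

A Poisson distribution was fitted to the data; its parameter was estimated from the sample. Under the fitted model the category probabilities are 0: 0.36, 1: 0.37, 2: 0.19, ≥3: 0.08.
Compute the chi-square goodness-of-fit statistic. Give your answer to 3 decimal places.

4.674

Expected counts E_i = n·p_i: 180×0.36 = 64.8, 180×0.37 = 66.6, 180×0.19 = 34.2, 180×0.08 = 14.4.
cat         O        E   (O−E)²/E
0          60     64.8     0.3556
1          68     66.6     0.0294
2          43     34.2     2.2643
≥3          9     14.4     2.0250
Sum = 4.674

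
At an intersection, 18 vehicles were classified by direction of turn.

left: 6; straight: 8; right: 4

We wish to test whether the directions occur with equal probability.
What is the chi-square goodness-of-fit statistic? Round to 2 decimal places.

1.33

Expected count for each of the 3 categories: 18/3 = 6.
χ² = (6−6)²/6 + (8−6)²/6 + (4−6)²/6
   = 0.000 + 0.667 + 0.667
Sum = 1.33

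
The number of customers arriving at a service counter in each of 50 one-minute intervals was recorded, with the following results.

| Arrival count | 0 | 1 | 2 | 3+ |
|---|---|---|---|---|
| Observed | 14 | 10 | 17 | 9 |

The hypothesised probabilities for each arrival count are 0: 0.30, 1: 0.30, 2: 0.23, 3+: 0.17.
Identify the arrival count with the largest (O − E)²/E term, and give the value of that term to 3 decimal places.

Expected counts E_i = n·p_i: 50×0.30 = 15, 50×0.30 = 15, 50×0.23 = 11.5, 50×0.17 = 8.5.
cat         O        E   (O−E)²/E
0          14       15     0.0667
1          10       15     1.6667
2          17     11.5     2.6304
3+          9      8.5     0.0294
The largest term is for 2: 2.630.

2, 2.630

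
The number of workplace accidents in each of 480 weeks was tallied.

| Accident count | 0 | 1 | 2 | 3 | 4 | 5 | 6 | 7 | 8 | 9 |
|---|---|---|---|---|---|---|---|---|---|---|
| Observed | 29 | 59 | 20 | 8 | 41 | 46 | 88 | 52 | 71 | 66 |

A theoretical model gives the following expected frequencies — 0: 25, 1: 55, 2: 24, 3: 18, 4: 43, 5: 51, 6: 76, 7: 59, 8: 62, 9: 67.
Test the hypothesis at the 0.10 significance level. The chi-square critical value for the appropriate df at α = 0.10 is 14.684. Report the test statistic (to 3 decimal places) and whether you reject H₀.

11.783; do not reject

0: (29 − 25)²/25 = 16/25 = 0.6400
1: (59 − 55)²/55 = 16/55 = 0.2909
2: (20 − 24)²/24 = 16/24 = 0.6667
3: (8 − 18)²/18 = 100/18 = 5.5556
4: (41 − 43)²/43 = 4/43 = 0.0930
5: (46 − 51)²/51 = 25/51 = 0.4902
6: (88 − 76)²/76 = 144/76 = 1.8947
7: (52 − 59)²/59 = 49/59 = 0.8305
8: (71 − 62)²/62 = 81/62 = 1.3065
9: (66 − 67)²/67 = 1/67 = 0.0149
Sum = 11.783
df = 9. Since 11.783 < 14.684, we do not reject H₀.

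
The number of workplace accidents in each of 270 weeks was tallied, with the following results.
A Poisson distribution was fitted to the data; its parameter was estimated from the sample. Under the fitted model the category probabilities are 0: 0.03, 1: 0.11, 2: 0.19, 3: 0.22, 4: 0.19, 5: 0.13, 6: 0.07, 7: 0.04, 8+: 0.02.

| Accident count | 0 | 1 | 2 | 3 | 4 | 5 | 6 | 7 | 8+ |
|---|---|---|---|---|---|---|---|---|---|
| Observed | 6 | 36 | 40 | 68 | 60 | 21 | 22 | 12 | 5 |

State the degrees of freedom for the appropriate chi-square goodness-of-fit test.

There are k = 9 categories and 1 parameter estimated from the data, so df = 9 − 1 − 1 = 7.

7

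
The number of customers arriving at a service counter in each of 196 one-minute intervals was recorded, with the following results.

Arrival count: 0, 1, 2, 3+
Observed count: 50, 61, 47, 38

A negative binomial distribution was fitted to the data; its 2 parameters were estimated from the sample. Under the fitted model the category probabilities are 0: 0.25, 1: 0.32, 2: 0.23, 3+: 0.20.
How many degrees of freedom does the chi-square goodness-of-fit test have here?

1

There are k = 4 categories and 2 parameters estimated from the data, so df = 4 − 1 − 2 = 1.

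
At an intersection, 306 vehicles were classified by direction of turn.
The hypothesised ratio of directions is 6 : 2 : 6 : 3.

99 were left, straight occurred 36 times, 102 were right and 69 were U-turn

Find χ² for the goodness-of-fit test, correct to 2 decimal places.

Ratio total = 17. Expected counts: 306×6/17 = 108, 306×2/17 = 36, 306×6/17 = 108, 306×3/17 = 54.
left: (99 − 108)²/108 = 81/108 = 0.750
straight: (36 − 36)²/36 = 0/36 = 0.000
right: (102 − 108)²/108 = 36/108 = 0.333
U-turn: (69 − 54)²/54 = 225/54 = 4.167
Sum = 5.25

5.25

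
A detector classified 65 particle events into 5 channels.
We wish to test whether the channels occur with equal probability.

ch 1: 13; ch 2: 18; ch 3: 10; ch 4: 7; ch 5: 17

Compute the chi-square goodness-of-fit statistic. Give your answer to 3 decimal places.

6.615

Under H₀ each category has probability 1/5, so each expected count is 65/5 = 13.
ch 1: (13 − 13)²/13 = 0/13 = 0.0000
ch 2: (18 − 13)²/13 = 25/13 = 1.9231
ch 3: (10 − 13)²/13 = 9/13 = 0.6923
ch 4: (7 − 13)²/13 = 36/13 = 2.7692
ch 5: (17 − 13)²/13 = 16/13 = 1.2308
Sum = 6.615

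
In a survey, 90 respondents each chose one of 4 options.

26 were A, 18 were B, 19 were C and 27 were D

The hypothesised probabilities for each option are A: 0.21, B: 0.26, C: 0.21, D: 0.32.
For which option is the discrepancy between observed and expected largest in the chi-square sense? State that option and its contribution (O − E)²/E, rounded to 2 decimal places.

Expected counts E_i = n·p_i: 90×0.21 = 18.9, 90×0.26 = 23.4, 90×0.21 = 18.9, 90×0.32 = 28.8.
cat         O        E   (O−E)²/E
A          26     18.9      2.667
B          18     23.4      1.246
C          19     18.9      0.001
D          27     28.8      0.113
The largest term is for A: 2.67.

A, 2.67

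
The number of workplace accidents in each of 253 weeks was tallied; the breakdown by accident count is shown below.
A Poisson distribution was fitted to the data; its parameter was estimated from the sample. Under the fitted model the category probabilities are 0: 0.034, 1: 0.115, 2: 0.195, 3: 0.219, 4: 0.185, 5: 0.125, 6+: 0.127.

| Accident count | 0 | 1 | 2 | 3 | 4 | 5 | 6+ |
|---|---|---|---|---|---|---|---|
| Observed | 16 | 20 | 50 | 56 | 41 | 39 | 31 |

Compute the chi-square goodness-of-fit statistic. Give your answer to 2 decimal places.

Expected counts E_i = n·p_i: 253×0.034 = 8.602, 253×0.115 = 29.095, 253×0.195 = 49.335, 253×0.219 = 55.407, 253×0.185 = 46.805, 253×0.125 = 31.625, 253×0.127 = 32.131.
cat         O        E   (O−E)²/E
0          16    8.602      6.363
1          20   29.095      2.843
2          50   49.335      0.009
3          56   55.407      0.006
4          41   46.805      0.720
5          39   31.625      1.720
6+         31   32.131      0.040
Sum = 11.70

11.70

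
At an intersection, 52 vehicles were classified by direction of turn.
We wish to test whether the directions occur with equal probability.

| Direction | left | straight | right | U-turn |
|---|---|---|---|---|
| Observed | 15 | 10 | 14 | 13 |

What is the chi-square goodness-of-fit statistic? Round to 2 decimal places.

1.08

Under H₀ each category has probability 1/4, so each expected count is 52/4 = 13.
χ² = (15−13)²/13 + (10−13)²/13 + (14−13)²/13 + (13−13)²/13
   = 0.308 + 0.692 + 0.077 + 0.000
Sum = 1.08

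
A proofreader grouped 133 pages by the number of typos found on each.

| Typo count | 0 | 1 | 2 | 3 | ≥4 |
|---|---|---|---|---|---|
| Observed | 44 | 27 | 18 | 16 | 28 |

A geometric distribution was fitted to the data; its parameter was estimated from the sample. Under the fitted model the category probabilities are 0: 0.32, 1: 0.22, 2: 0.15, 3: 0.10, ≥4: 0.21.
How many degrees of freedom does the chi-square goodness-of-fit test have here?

3

There are k = 5 categories and 1 parameter estimated from the data, so df = 5 − 1 − 1 = 3.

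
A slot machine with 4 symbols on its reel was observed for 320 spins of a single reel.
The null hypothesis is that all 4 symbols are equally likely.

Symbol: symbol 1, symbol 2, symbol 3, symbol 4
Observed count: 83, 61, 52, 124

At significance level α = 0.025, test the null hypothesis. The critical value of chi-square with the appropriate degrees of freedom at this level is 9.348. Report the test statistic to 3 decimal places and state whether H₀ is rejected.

Under H₀ each category has probability 1/4, so each expected count is 320/4 = 80.
cat           O        E   (O−E)²/E
symbol 1     83       80     0.1125
symbol 2     61       80     4.5125
symbol 3     52       80     9.8000
symbol 4    124       80    24.2000
Sum = 38.625
df = 3. Since 38.625 > 9.348, we reject H₀.

38.625; reject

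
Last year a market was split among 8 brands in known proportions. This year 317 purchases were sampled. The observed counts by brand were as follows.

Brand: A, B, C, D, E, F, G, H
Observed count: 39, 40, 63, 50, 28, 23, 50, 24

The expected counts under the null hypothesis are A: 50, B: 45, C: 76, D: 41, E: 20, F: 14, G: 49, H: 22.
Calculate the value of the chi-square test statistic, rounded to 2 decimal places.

16.36

χ² = (39−50)²/50 + (40−45)²/45 + (63−76)²/76 + (50−41)²/41 + (28−20)²/20 + (23−14)²/14 + (50−49)²/49 + (24−22)²/22
   = 2.420 + 0.556 + 2.224 + 1.976 + 3.200 + 5.786 + 0.020 + 0.182
Sum = 16.36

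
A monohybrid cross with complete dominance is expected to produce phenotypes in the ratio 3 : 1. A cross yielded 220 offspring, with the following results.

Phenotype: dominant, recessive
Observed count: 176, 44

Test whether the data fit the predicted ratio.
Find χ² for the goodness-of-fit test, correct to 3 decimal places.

2.933

Ratio total = 4. Expected counts: 220×3/4 = 165, 220×1/4 = 55.
χ² = (176−165)²/165 + (44−55)²/55
   = 0.7333 + 2.2000
Sum = 2.933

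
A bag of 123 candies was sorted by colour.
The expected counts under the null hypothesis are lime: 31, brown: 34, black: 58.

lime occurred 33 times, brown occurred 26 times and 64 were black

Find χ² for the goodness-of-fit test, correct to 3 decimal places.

2.632

lime: (33 − 31)²/31 = 4/31 = 0.1290
brown: (26 − 34)²/34 = 64/34 = 1.8824
black: (64 − 58)²/58 = 36/58 = 0.6207
Sum = 2.632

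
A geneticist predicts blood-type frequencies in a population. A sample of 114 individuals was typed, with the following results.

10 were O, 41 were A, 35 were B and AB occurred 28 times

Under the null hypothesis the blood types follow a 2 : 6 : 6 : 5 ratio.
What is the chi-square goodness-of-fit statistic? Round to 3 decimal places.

Ratio total = 19. Expected counts: 114×2/19 = 12, 114×6/19 = 36, 114×6/19 = 36, 114×5/19 = 30.
χ² = (10−12)²/12 + (41−36)²/36 + (35−36)²/36 + (28−30)²/30
   = 0.3333 + 0.6944 + 0.0278 + 0.1333
Sum = 1.189

1.189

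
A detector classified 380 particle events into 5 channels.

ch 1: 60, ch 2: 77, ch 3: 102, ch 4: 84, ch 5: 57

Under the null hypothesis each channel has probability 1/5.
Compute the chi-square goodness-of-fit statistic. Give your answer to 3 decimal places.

17.868

Expected count for each of the 5 categories: 380/5 = 76.
cat         O        E   (O−E)²/E
ch 1       60       76     3.3684
ch 2       77       76     0.0132
ch 3      102       76     8.8947
ch 4       84       76     0.8421
ch 5       57       76     4.7500
Sum = 17.868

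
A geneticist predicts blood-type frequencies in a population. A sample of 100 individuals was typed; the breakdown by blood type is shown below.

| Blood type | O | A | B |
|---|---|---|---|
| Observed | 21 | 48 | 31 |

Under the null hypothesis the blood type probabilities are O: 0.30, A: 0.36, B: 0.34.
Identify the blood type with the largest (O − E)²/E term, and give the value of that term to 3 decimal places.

A, 4.000

Expected counts E_i = n·p_i: 100×0.30 = 30, 100×0.36 = 36, 100×0.34 = 34.
cat         O        E   (O−E)²/E
O          21       30     2.7000
A          48       36     4.0000
B          31       34     0.2647
The largest term is for A: 4.000.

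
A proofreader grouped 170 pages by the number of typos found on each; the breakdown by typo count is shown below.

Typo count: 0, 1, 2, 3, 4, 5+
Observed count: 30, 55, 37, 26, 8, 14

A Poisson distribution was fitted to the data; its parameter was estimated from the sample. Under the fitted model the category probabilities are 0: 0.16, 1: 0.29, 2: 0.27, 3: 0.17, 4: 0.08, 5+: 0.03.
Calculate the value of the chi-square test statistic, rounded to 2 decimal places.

20.80

Expected counts E_i = n·p_i: 170×0.16 = 27.2, 170×0.29 = 49.3, 170×0.27 = 45.9, 170×0.17 = 28.9, 170×0.08 = 13.6, 170×0.03 = 5.1.
χ² = (30−27.2)²/27.2 + (55−49.3)²/49.3 + (37−45.9)²/45.9 + (26−28.9)²/28.9 + (8−13.6)²/13.6 + (14−5.1)²/5.1
   = 0.288 + 0.659 + 1.726 + 0.291 + 2.306 + 15.531
Sum = 20.80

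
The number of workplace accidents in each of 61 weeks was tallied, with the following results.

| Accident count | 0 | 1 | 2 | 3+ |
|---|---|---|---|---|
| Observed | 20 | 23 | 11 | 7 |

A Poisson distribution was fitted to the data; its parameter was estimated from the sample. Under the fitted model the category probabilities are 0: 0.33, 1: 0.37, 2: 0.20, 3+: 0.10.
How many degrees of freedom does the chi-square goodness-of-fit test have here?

2

There are k = 4 categories and 1 parameter estimated from the data, so df = 4 − 1 − 1 = 2.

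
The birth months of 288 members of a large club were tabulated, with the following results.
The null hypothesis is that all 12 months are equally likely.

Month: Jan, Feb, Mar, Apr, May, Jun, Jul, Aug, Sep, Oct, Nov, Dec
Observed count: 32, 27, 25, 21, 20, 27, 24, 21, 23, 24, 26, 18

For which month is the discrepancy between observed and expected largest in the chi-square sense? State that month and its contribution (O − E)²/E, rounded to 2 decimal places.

Jan, 2.67

Under H₀ each category has probability 1/12, so each expected count is 288/12 = 24.
cat         O        E   (O−E)²/E
Jan        32       24      2.667
Feb        27       24      0.375
Mar        25       24      0.042
Apr        21       24      0.375
May        20       24      0.667
Jun        27       24      0.375
Jul        24       24      0.000
Aug        21       24      0.375
Sep        23       24      0.042
Oct        24       24      0.000
Nov        26       24      0.167
Dec        18       24      1.500
The largest term is for Jan: 2.67.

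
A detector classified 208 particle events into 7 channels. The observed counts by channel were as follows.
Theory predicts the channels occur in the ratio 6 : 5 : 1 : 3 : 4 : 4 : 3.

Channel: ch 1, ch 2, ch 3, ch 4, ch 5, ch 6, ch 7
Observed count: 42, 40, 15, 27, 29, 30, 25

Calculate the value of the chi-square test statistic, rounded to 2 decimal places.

Ratio total = 26. Expected counts: 208×6/26 = 48, 208×5/26 = 40, 208×1/26 = 8, 208×3/26 = 24, 208×4/26 = 32, 208×4/26 = 32, 208×3/26 = 24.
χ² = (42−48)²/48 + (40−40)²/40 + (15−8)²/8 + (27−24)²/24 + (29−32)²/32 + (30−32)²/32 + (25−24)²/24
   = 0.750 + 0.000 + 6.125 + 0.375 + 0.281 + 0.125 + 0.042
Sum = 7.70

7.70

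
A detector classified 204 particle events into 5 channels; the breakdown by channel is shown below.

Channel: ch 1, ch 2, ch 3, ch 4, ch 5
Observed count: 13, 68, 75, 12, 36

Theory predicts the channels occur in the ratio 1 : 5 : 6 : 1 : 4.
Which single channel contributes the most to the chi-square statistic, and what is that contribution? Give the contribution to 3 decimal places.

ch 5, 3.000

Ratio total = 17. Expected counts: 204×1/17 = 12, 204×5/17 = 60, 204×6/17 = 72, 204×1/17 = 12, 204×4/17 = 48.
cat         O        E   (O−E)²/E
ch 1       13       12     0.0833
ch 2       68       60     1.0667
ch 3       75       72     0.1250
ch 4       12       12     0.0000
ch 5       36       48     3.0000
The largest term is for ch 5: 3.000.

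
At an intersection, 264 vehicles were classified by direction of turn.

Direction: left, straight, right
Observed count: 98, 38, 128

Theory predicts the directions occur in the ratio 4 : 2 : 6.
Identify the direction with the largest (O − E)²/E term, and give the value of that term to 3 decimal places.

Ratio total = 12. Expected counts: 264×4/12 = 88, 264×2/12 = 44, 264×6/12 = 132.
cat           O        E   (O−E)²/E
left         98       88     1.1364
straight     38       44     0.8182
right       128      132     0.1212
The largest term is for left: 1.136.

left, 1.136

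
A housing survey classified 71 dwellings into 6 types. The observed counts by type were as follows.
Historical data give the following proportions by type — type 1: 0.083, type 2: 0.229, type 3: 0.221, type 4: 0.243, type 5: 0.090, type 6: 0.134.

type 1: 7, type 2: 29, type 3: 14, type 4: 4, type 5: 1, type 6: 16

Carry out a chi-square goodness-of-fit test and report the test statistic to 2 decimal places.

Expected counts E_i = n·p_i: 71×0.083 = 5.893, 71×0.229 = 16.259, 71×0.221 = 15.691, 71×0.243 = 17.253, 71×0.090 = 6.39, 71×0.134 = 9.514.
cat         O        E   (O−E)²/E
type 1      7    5.893      0.208
type 2     29   16.259      9.984
type 3     14   15.691      0.182
type 4      4   17.253     10.180
type 5      1     6.39      4.546
type 6     16    9.514      4.422
Sum = 29.52

29.52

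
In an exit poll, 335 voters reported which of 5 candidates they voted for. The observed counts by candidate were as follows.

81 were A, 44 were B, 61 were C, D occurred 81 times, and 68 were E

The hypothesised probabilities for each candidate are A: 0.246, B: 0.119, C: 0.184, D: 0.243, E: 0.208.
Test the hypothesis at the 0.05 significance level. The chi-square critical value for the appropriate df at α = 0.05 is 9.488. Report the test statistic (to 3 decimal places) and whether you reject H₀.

0.502; do not reject

Expected counts E_i = n·p_i: 335×0.246 = 82.41, 335×0.119 = 39.865, 335×0.184 = 61.64, 335×0.243 = 81.405, 335×0.208 = 69.68.
cat         O        E   (O−E)²/E
A          81    82.41     0.0241
B          44   39.865     0.4289
C          61    61.64     0.0066
D          81   81.405     0.0020
E          68    69.68     0.0405
Sum = 0.502
df = 4. Since 0.502 < 9.488, we do not reject H₀.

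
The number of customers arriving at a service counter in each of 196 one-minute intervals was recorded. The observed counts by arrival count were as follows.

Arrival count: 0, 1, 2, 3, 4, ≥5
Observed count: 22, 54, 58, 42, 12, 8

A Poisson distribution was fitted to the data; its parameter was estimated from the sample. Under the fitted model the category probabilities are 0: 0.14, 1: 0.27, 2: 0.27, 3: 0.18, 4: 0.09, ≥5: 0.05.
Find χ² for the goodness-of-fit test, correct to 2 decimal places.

5.00

Expected counts E_i = n·p_i: 196×0.14 = 27.44, 196×0.27 = 52.92, 196×0.27 = 52.92, 196×0.18 = 35.28, 196×0.09 = 17.64, 196×0.05 = 9.8.
0: (22 − 27.44)²/27.44 = 29.5936/27.44 = 1.078
1: (54 − 52.92)²/52.92 = 1.1664/52.92 = 0.022
2: (58 − 52.92)²/52.92 = 25.8064/52.92 = 0.488
3: (42 − 35.28)²/35.28 = 45.1584/35.28 = 1.280
4: (12 − 17.64)²/17.64 = 31.8096/17.64 = 1.803
≥5: (8 − 9.8)²/9.8 = 3.24/9.8 = 0.331
Sum = 5.00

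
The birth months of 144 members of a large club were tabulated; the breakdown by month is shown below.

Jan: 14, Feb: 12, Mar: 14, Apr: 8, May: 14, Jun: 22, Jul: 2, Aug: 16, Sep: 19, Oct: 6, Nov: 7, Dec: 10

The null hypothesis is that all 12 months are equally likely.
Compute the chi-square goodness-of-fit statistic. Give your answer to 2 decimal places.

Under H₀ each category has probability 1/12, so each expected count is 144/12 = 12.
cat         O        E   (O−E)²/E
Jan        14       12      0.333
Feb        12       12      0.000
Mar        14       12      0.333
Apr         8       12      1.333
May        14       12      0.333
Jun        22       12      8.333
Jul         2       12      8.333
Aug        16       12      1.333
Sep        19       12      4.083
Oct         6       12      3.000
Nov         7       12      2.083
Dec        10       12      0.333
Sum = 29.83

29.83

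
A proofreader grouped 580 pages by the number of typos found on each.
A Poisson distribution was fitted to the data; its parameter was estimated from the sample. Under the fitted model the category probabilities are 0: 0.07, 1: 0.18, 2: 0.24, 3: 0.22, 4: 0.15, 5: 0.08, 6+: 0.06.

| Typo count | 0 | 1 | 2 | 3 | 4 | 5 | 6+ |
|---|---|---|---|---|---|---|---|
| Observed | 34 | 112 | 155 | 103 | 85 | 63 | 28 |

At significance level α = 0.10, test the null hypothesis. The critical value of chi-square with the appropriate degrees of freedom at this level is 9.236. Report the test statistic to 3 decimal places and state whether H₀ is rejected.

Expected counts E_i = n·p_i: 580×0.07 = 40.6, 580×0.18 = 104.4, 580×0.24 = 139.2, 580×0.22 = 127.6, 580×0.15 = 87, 580×0.08 = 46.4, 580×0.06 = 34.8.
0: (34 − 40.6)²/40.6 = 43.56/40.6 = 1.0729
1: (112 − 104.4)²/104.4 = 57.76/104.4 = 0.5533
2: (155 − 139.2)²/139.2 = 249.64/139.2 = 1.7934
3: (103 − 127.6)²/127.6 = 605.16/127.6 = 4.7426
4: (85 − 87)²/87 = 4/87 = 0.0460
5: (63 − 46.4)²/46.4 = 275.56/46.4 = 5.9388
6+: (28 − 34.8)²/34.8 = 46.24/34.8 = 1.3287
Sum = 15.476
df = 5. Since 15.476 > 9.236, we reject H₀.

15.476; reject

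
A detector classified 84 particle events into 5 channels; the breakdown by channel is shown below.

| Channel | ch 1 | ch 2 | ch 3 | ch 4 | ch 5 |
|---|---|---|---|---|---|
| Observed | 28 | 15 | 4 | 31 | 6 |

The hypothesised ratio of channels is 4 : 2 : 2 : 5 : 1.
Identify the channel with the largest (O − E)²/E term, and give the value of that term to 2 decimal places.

ch 3, 5.33

Ratio total = 14. Expected counts: 84×4/14 = 24, 84×2/14 = 12, 84×2/14 = 12, 84×5/14 = 30, 84×1/14 = 6.
cat         O        E   (O−E)²/E
ch 1       28       24      0.667
ch 2       15       12      0.750
ch 3        4       12      5.333
ch 4       31       30      0.033
ch 5        6        6      0.000
The largest term is for ch 3: 5.33.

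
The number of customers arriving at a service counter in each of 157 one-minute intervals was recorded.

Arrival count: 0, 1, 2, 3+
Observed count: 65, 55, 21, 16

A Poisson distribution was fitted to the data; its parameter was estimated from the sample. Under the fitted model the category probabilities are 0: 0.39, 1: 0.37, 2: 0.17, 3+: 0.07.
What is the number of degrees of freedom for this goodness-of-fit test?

There are k = 4 categories and 1 parameter estimated from the data, so df = 4 − 1 − 1 = 2.

2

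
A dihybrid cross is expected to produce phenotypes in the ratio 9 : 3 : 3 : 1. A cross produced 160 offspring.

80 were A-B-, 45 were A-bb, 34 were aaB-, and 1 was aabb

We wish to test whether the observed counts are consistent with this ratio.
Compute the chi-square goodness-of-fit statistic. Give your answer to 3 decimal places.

17.244

Ratio total = 16. Expected counts: 160×9/16 = 90, 160×3/16 = 30, 160×3/16 = 30, 160×1/16 = 10.
A-B-: (80 − 90)²/90 = 100/90 = 1.1111
A-bb: (45 − 30)²/30 = 225/30 = 7.5000
aaB-: (34 − 30)²/30 = 16/30 = 0.5333
aabb: (1 − 10)²/10 = 81/10 = 8.1000
Sum = 17.244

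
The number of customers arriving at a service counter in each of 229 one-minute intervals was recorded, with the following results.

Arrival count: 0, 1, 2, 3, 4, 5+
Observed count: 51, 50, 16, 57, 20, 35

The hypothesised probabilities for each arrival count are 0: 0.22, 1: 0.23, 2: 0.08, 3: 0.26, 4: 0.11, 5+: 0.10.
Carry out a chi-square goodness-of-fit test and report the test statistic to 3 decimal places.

Expected counts E_i = n·p_i: 229×0.22 = 50.38, 229×0.23 = 52.67, 229×0.08 = 18.32, 229×0.26 = 59.54, 229×0.11 = 25.19, 229×0.10 = 22.9.
χ² = (51−50.38)²/50.38 + (50−52.67)²/52.67 + (16−18.32)²/18.32 + (57−59.54)²/59.54 + (20−25.19)²/25.19 + (35−22.9)²/22.9
   = 0.0076 + 0.1354 + 0.2938 + 0.1084 + 1.0693 + 6.3934
Sum = 8.008

8.008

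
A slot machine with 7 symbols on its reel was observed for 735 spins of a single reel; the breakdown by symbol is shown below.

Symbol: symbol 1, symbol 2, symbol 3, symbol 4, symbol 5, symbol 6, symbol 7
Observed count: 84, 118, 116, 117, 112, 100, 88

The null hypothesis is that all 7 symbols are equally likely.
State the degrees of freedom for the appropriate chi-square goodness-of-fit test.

There are k = 7 categories and no parameters were estimated from the data, so df = 7 − 1 = 6.

6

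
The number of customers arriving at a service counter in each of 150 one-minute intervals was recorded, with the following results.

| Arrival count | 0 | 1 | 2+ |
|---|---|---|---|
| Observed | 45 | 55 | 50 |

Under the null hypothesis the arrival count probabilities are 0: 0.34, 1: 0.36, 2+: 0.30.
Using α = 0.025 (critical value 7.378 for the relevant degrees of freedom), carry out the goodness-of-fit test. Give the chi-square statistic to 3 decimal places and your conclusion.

1.280; do not reject

Expected counts E_i = n·p_i: 150×0.34 = 51, 150×0.36 = 54, 150×0.30 = 45.
0: (45 − 51)²/51 = 36/51 = 0.7059
1: (55 − 54)²/54 = 1/54 = 0.0185
2+: (50 − 45)²/45 = 25/45 = 0.5556
Sum = 1.280
df = 2. Since 1.280 < 7.378, we do not reject H₀.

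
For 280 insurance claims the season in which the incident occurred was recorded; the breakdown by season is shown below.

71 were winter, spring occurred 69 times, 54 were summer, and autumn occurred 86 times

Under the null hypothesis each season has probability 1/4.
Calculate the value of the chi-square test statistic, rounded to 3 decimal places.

Expected count for each of the 4 categories: 280/4 = 70.
χ² = (71−70)²/70 + (69−70)²/70 + (54−70)²/70 + (86−70)²/70
   = 0.0143 + 0.0143 + 3.6571 + 3.6571
Sum = 7.343

7.343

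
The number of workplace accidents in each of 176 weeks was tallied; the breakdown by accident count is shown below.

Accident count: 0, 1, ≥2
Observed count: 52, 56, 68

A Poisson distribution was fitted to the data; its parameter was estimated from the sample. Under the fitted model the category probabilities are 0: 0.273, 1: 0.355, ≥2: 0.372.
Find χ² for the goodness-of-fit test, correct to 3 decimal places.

Expected counts E_i = n·p_i: 176×0.273 = 48.048, 176×0.355 = 62.48, 176×0.372 = 65.472.
cat         O        E   (O−E)²/E
0          52   48.048     0.3251
1          56    62.48     0.6721
≥2         68   65.472     0.0976
Sum = 1.095

1.095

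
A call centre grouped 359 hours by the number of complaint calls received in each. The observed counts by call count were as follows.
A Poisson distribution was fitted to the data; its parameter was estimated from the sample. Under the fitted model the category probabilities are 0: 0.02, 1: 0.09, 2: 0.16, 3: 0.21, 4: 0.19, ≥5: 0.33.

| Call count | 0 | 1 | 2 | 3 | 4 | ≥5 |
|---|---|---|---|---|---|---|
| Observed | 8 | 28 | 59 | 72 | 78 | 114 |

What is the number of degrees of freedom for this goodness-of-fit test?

There are k = 6 categories and 1 parameter estimated from the data, so df = 6 − 1 − 1 = 4.

4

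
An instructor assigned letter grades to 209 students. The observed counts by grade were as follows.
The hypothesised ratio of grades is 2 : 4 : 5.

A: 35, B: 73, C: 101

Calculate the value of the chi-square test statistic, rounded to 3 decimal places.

Ratio total = 11. Expected counts: 209×2/11 = 38, 209×4/11 = 76, 209×5/11 = 95.
cat         O        E   (O−E)²/E
A          35       38     0.2368
B          73       76     0.1184
C         101       95     0.3789
Sum = 0.734

0.734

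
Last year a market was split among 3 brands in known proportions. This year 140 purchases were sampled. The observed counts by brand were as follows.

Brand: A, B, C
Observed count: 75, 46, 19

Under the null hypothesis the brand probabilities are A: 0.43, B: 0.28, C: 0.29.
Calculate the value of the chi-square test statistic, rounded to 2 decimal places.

16.31

Expected counts E_i = n·p_i: 140×0.43 = 60.2, 140×0.28 = 39.2, 140×0.29 = 40.6.
A: (75 − 60.2)²/60.2 = 219.04/60.2 = 3.639
B: (46 − 39.2)²/39.2 = 46.24/39.2 = 1.180
C: (19 − 40.6)²/40.6 = 466.56/40.6 = 11.492
Sum = 16.31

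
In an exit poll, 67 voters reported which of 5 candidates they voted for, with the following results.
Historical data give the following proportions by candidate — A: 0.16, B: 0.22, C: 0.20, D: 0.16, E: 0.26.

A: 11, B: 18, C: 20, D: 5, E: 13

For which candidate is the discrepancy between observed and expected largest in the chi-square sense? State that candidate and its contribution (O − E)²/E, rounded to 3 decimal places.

C, 3.251

Expected counts E_i = n·p_i: 67×0.16 = 10.72, 67×0.22 = 14.74, 67×0.20 = 13.4, 67×0.16 = 10.72, 67×0.26 = 17.42.
χ² = (11−10.72)²/10.72 + (18−14.74)²/14.74 + (20−13.4)²/13.4 + (5−10.72)²/10.72 + (13−17.42)²/17.42
   = 0.0073 + 0.7210 + 3.2507 + 3.0521 + 1.1215
The largest term is for C: 3.251.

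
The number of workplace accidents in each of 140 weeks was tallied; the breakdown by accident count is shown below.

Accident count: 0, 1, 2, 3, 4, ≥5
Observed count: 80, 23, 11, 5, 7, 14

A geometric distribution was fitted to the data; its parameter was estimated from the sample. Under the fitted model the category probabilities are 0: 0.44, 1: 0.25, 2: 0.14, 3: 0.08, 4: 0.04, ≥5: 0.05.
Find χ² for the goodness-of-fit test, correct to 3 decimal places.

Expected counts E_i = n·p_i: 140×0.44 = 61.6, 140×0.25 = 35, 140×0.14 = 19.6, 140×0.08 = 11.2, 140×0.04 = 5.6, 140×0.05 = 7.
0: (80 − 61.6)²/61.6 = 338.56/61.6 = 5.4961
1: (23 − 35)²/35 = 144/35 = 4.1143
2: (11 − 19.6)²/19.6 = 73.96/19.6 = 3.7735
3: (5 − 11.2)²/11.2 = 38.44/11.2 = 3.4321
4: (7 − 5.6)²/5.6 = 1.96/5.6 = 0.3500
≥5: (14 − 7)²/7 = 49/7 = 7.0000
Sum = 24.166

24.166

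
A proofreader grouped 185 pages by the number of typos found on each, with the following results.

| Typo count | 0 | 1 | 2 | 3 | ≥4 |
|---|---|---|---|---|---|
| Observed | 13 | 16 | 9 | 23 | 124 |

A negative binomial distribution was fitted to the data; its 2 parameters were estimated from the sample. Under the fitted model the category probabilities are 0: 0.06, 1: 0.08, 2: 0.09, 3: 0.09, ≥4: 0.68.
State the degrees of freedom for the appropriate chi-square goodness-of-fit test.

2

There are k = 5 categories and 2 parameters estimated from the data, so df = 5 − 1 − 2 = 2.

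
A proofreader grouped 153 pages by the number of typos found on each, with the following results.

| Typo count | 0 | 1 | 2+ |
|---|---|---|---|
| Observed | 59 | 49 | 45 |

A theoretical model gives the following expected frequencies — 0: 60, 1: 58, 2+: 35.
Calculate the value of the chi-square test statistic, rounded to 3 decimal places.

cat         O        E   (O−E)²/E
0          59       60     0.0167
1          49       58     1.3966
2+         45       35     2.8571
Sum = 4.270

4.270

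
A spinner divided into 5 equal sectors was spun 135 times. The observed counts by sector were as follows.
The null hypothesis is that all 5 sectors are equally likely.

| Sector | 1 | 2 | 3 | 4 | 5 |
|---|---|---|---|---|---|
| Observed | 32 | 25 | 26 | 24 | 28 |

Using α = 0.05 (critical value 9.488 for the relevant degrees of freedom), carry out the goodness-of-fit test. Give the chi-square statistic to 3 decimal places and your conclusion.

1.481; do not reject

Under H₀ each category has probability 1/5, so each expected count is 135/5 = 27.
χ² = (32−27)²/27 + (25−27)²/27 + (26−27)²/27 + (24−27)²/27 + (28−27)²/27
   = 0.9259 + 0.1481 + 0.0370 + 0.3333 + 0.0370
Sum = 1.481
df = 4. Since 1.481 < 9.488, we do not reject H₀.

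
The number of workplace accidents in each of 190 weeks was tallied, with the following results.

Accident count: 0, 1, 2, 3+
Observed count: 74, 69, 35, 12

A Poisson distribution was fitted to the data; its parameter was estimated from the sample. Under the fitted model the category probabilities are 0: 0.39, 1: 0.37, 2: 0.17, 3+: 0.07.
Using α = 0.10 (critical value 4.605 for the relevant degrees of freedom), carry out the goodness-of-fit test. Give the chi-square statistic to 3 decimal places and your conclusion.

Expected counts E_i = n·p_i: 190×0.39 = 74.1, 190×0.37 = 70.3, 190×0.17 = 32.3, 190×0.07 = 13.3.
χ² = (74−74.1)²/74.1 + (69−70.3)²/70.3 + (35−32.3)²/32.3 + (12−13.3)²/13.3
   = 0.0001 + 0.0240 + 0.2257 + 0.1271
Sum = 0.377
df = 2. Since 0.377 < 4.605, we do not reject H₀.

0.377; do not reject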